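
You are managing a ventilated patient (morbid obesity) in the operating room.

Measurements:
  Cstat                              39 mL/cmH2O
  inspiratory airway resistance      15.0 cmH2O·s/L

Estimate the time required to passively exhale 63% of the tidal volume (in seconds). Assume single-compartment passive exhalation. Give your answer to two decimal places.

0.58

τ = R × C = 15.0 × 39 mL/cmH2O = 15.0 × 0.039 L/cmH2O = 0.585 s.
Exhaled fraction f = 1 − e^(−t/τ) → t = −τ·ln(1 − f) = −0.585·ln(0.37) = 0.5816 s.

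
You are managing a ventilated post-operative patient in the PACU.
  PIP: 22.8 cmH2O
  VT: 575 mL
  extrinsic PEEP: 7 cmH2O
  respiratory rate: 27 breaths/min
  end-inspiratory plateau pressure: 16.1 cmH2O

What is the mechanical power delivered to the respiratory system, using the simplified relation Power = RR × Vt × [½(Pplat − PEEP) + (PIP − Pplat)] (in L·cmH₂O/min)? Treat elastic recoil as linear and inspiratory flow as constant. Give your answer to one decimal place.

Per-breath work = Vt × [½(Pplat−PEEP) + (PIP−Pplat)] = 0.575 × [0.5×9.1 + 6.7] = 0.575 × 11.25 = 6.469 L·cmH2O.
Power = 27 × 6.469 = 174.66 L·cmH2O/min.

174.7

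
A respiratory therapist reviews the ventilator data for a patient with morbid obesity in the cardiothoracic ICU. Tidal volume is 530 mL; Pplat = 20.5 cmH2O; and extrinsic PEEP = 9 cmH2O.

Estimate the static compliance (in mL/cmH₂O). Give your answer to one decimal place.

Cstat = Vt / (Pplat − PEEP) = 530 / (20.5 − 9) = 530 / 11.5 = 46.087 mL/cmH2O.

46.1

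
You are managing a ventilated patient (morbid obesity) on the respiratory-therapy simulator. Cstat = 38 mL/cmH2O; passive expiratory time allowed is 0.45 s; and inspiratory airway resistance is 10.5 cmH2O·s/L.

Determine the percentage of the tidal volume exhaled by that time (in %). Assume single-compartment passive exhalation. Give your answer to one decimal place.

67.6

τ = R × C = 10.5 × 38 mL/cmH2O = 10.5 × 0.038 L/cmH2O = 0.399 s.
Passive exhalation: V(t)/V₀ = e^(−t/τ) = e^(−0.45/0.399) = 0.3237.
Fraction exhaled = 1 − 0.3237 = 0.6763 → 67.63%.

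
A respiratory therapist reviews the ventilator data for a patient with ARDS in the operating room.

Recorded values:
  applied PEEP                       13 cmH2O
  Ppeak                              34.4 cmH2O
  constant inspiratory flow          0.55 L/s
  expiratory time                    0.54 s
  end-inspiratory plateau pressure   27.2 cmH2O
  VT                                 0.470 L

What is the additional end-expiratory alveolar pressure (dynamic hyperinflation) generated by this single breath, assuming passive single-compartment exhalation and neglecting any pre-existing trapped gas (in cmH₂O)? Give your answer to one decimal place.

R = (PIP − Pplat)/V̇ = (34.4 − 27.2) / 0.55 = 7.2/0.55 = 13.091 cmH2O·s/L.
C = Vt/(Pplat − PEEP) = 470.0 / (27.2 − 13) = 470.0/14.2 = 33.099 mL/cmH2O.
τ = R × C = 13.091 × 0.0331 L/cmH2O = 0.4333 s.
Fraction remaining = e^(−Te/τ) = e^(−0.54/0.4333) = 0.2876; trapped volume = 470.0 × 0.2876 = 135.17 mL.
Additional alveolar pressure from trapping ≈ V_trapped / C = 135.17 / 33.099 = 4.084 cmH2O.

4.1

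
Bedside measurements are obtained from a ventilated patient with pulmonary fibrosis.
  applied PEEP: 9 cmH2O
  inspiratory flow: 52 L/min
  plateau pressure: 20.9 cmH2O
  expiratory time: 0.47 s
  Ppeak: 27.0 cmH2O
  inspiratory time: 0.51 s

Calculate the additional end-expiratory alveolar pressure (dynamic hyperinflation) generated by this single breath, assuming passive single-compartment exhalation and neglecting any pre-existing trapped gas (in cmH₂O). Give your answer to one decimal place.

Flow: 52 L/min ÷ 60 = 0.8667 L/s.
Vt = flow × Ti = 0.8667 L/s × 0.51 s × 1000 mL/L = 442.02 mL.
R = (PIP − Pplat)/V̇ = (27.0 − 20.9) / 0.8667 = 6.1/0.8667 = 7.038 cmH2O·s/L.
C = Vt/(Pplat − PEEP) = 442.02 / (20.9 − 9) = 442.02/11.9 = 37.145 mL/cmH2O.
τ = R × C = 7.038 × 0.03715 L/cmH2O = 0.2615 s.
Fraction remaining = e^(−Te/τ) = e^(−0.47/0.2615) = 0.1657; trapped volume = 442.02 × 0.1657 = 73.243 mL.
Additional alveolar pressure from trapping ≈ V_trapped / C = 73.243 / 37.145 = 1.972 cmH2O.

2.0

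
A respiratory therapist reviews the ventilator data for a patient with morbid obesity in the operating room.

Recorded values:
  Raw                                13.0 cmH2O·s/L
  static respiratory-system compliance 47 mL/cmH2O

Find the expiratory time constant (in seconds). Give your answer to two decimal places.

0.61

τ = R × C = 13.0 × 47 mL/cmH2O = 13.0 × 0.047 L/cmH2O = 0.611 s.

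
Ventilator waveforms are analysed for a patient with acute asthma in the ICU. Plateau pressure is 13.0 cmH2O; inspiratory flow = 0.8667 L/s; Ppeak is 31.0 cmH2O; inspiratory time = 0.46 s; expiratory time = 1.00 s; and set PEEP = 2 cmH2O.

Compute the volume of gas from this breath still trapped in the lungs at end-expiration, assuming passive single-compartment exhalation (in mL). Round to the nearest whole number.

Vt = flow × Ti = 0.8667 L/s × 0.46 s × 1000 mL/L = 398.68 mL.
R = (PIP − Pplat)/V̇ = (31.0 − 13.0) / 0.8667 = 18.0/0.8667 = 20.768 cmH2O·s/L.
C = Vt/(Pplat − PEEP) = 398.68 / (13.0 − 2) = 398.68/11.0 = 36.244 mL/cmH2O.
τ = R × C = 20.768 × 0.03624 L/cmH2O = 0.7526 s.
Fraction remaining = e^(−Te/τ) = e^(−1.00/0.7526) = 0.2648.
Trapped volume = 398.68 × 0.2648 = 105.57 mL.

106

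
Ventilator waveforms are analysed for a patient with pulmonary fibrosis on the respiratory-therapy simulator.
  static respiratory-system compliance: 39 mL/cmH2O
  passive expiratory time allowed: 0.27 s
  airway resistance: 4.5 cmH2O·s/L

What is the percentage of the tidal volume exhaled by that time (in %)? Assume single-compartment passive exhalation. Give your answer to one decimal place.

τ = R × C = 4.5 × 39 mL/cmH2O = 4.5 × 0.039 L/cmH2O = 0.1755 s.
Passive exhalation: V(t)/V₀ = e^(−t/τ) = e^(−0.27/0.1755) = 0.2147.
Fraction exhaled = 1 − 0.2147 = 0.7853 → 78.53%.

78.5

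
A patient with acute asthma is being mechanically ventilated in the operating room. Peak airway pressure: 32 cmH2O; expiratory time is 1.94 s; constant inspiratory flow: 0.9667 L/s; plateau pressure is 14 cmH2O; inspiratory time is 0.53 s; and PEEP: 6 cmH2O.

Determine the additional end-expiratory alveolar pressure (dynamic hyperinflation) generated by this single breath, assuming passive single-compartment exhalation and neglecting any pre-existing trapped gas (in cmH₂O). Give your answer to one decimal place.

1.6

Vt = flow × Ti = 0.9667 L/s × 0.53 s × 1000 mL/L = 512.35 mL.
R = (PIP − Pplat)/V̇ = (32 − 14) / 0.9667 = 18.0/0.9667 = 18.62 cmH2O·s/L.
C = Vt/(Pplat − PEEP) = 512.35 / (14 − 6) = 512.35/8.0 = 64.044 mL/cmH2O.
τ = R × C = 18.62 × 0.06404 L/cmH2O = 1.192 s.
Fraction remaining = e^(−Te/τ) = e^(−1.94/1.192) = 0.1964; trapped volume = 512.35 × 0.1964 = 100.63 mL.
Additional alveolar pressure from trapping ≈ V_trapped / C = 100.63 / 64.044 = 1.571 cmH2O.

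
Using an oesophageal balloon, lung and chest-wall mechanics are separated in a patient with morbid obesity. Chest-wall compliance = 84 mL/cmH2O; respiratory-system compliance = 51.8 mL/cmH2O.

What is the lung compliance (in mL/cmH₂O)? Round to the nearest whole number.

135

1/CL = 1/Crs − 1/Ccw.
1/CL = 1/51.8 − 1/84 = 0.0074.
CL = 135.14 mL/cmH2O.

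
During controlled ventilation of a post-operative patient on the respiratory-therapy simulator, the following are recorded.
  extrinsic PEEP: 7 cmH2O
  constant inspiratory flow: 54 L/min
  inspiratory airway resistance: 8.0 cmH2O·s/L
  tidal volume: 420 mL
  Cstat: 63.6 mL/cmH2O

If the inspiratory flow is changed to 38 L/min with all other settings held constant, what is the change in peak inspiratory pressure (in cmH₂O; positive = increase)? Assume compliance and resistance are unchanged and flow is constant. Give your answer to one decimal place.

Flow: 54 L/min ÷ 60 = 0.9 L/s.
New flow: 38 L/min ÷ 60 = 0.6333 L/s.
PIP = Vt/C + R·V̇ + PEEP (constant-flow equation of motion).
Only the resistive term changes: ΔPIP = R × ΔV̇ = 8.0 × (0.6333 − 0.9) = 8.0 × -0.2667 = -2.134 cmH2O.

-2.1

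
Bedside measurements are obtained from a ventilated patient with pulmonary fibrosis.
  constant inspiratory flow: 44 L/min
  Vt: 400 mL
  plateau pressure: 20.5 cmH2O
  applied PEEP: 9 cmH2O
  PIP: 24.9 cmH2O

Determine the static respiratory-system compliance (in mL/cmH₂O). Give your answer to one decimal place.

Cstat = Vt / (Pplat − PEEP) = 400 / (20.5 − 9) = 400 / 11.5 = 34.783 mL/cmH2O.

34.8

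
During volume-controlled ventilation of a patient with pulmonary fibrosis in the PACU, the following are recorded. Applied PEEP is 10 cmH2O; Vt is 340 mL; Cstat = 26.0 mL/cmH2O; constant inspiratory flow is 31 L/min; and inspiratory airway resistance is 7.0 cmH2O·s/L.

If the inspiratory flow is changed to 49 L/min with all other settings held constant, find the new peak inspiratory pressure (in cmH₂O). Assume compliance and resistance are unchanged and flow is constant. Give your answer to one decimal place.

28.8

Flow: 31 L/min ÷ 60 = 0.5167 L/s.
New flow: 49 L/min ÷ 60 = 0.8167 L/s.
PIP = Vt/C + R·V̇ + PEEP (constant-flow equation of motion).
Only the resistive term changes: ΔPIP = R × ΔV̇ = 7.0 × (0.8167 − 0.5167) = 7.0 × 0.3 = 2.1 cmH2O.
Original PIP = 340/26.0 + 7.0×0.5167 + 10 = 26.694 cmH2O; new PIP = 26.694 + (2.1) = 28.794 cmH2O.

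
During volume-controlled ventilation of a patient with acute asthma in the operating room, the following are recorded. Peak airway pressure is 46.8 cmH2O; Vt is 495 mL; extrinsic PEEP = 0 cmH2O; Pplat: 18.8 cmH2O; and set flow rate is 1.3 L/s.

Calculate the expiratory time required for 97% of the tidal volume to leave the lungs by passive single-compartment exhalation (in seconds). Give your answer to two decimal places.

R = (PIP − Pplat)/V̇ = (46.8 − 18.8) / 1.3 = 28.0/1.3 = 21.538 cmH2O·s/L.
C = Vt/(Pplat − PEEP) = 495.0 / (18.8 − 0) = 495.0/18.8 = 26.33 mL/cmH2O.
τ = R × C = 21.538 × 0.02633 L/cmH2O = 0.5671 s.
t = −τ·ln(1 − 0.97) = −0.5671·ln(0.03) = 1.989 s.

1.99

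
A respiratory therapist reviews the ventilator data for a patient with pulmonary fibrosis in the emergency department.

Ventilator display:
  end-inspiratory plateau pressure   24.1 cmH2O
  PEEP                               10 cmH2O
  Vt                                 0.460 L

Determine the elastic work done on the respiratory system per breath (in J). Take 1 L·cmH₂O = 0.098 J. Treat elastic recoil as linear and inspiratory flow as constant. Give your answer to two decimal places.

0.32

Elastic work ≈ ½ × (Pplat − PEEP) × Vt = 0.5 × (24.1 − 10) × 0.460 L = 0.5 × 14.1 × 0.460 = 3.243 L·cmH2O.
× 0.098 J/(L·cmH2O) → 0.3178 J.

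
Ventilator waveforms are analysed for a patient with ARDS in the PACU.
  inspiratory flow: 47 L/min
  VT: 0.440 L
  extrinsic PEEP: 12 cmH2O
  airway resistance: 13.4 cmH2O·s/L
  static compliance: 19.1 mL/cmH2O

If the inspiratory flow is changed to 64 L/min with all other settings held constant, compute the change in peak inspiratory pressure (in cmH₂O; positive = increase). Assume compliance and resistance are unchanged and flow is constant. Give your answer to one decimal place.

Flow: 47 L/min ÷ 60 = 0.7833 L/s.
New flow: 64 L/min ÷ 60 = 1.0667 L/s.
PIP = Vt/C + R·V̇ + PEEP (constant-flow equation of motion).
Only the resistive term changes: ΔPIP = R × ΔV̇ = 13.4 × (1.0667 − 0.7833) = 13.4 × 0.2834 = 3.798 cmH2O.

3.8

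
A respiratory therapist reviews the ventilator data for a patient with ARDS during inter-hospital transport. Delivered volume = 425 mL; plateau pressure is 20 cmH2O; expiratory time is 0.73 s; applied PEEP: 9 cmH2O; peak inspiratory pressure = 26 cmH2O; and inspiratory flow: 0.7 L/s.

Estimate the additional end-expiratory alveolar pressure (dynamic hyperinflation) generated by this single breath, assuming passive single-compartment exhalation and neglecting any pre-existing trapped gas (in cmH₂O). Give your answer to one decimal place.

R = (PIP − Pplat)/V̇ = (26 − 20) / 0.7 = 6.0/0.7 = 8.571 cmH2O·s/L.
C = Vt/(Pplat − PEEP) = 425.0 / (20 − 9) = 425.0/11.0 = 38.636 mL/cmH2O.
τ = R × C = 8.571 × 0.03864 L/cmH2O = 0.3312 s.
Fraction remaining = e^(−Te/τ) = e^(−0.73/0.3312) = 0.1103; trapped volume = 425.0 × 0.1103 = 46.878 mL.
Additional alveolar pressure from trapping ≈ V_trapped / C = 46.878 / 38.636 = 1.213 cmH2O.

1.2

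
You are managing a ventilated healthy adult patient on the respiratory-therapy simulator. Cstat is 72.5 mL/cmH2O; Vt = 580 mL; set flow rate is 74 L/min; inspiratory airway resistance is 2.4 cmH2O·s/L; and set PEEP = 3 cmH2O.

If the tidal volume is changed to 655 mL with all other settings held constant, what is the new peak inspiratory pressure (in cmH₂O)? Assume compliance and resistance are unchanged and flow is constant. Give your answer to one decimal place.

15.0

Flow: 74 L/min ÷ 60 = 1.2333 L/s.
PIP = Vt/C + R·V̇ + PEEP (constant-flow equation of motion).
Only the elastic term changes: ΔPIP = ΔVt / C = (655 − 580) / 72.5 = 1.034 cmH2O.
Original PIP = 580/72.5 + 2.4×1.2333 + 3 = 13.96 cmH2O; new PIP = 13.96 + (1.034) = 14.994 cmH2O.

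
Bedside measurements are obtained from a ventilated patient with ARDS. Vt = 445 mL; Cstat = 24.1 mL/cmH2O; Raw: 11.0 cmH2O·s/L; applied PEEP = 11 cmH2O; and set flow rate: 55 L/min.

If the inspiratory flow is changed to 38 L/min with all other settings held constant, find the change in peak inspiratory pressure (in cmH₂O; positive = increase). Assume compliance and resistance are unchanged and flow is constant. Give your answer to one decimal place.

Flow: 55 L/min ÷ 60 = 0.9167 L/s.
New flow: 38 L/min ÷ 60 = 0.6333 L/s.
PIP = Vt/C + R·V̇ + PEEP (constant-flow equation of motion).
Only the resistive term changes: ΔPIP = R × ΔV̇ = 11.0 × (0.6333 − 0.9167) = 11.0 × -0.2834 = -3.117 cmH2O.

-3.1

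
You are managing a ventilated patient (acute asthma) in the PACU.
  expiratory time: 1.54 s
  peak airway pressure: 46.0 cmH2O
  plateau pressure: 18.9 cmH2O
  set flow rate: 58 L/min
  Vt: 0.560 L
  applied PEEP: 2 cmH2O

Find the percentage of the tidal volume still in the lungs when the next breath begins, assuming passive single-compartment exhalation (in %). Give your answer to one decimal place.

19.1

Flow: 58 L/min ÷ 60 = 0.9667 L/s.
R = (PIP − Pplat)/V̇ = (46.0 − 18.9) / 0.9667 = 27.1/0.9667 = 28.034 cmH2O·s/L.
C = Vt/(Pplat − PEEP) = 560.0 / (18.9 − 2) = 560.0/16.9 = 33.136 mL/cmH2O.
τ = R × C = 28.034 × 0.03314 L/cmH2O = 0.929 s.
Fraction remaining at end-expiration = e^(−Te/τ) = e^(−1.54/0.929) = 0.1906 → 19.06%.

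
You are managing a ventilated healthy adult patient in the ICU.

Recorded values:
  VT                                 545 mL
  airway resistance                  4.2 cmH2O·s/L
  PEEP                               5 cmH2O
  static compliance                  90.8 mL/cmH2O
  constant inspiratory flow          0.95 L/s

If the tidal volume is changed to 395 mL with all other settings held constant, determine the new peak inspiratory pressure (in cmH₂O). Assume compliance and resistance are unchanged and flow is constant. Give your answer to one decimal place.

13.3

PIP = Vt/C + R·V̇ + PEEP (constant-flow equation of motion).
Only the elastic term changes: ΔPIP = ΔVt / C = (395 − 545) / 90.8 = -1.652 cmH2O.
Original PIP = 545/90.8 + 4.2×0.95 + 5 = 14.992 cmH2O; new PIP = 14.992 + (-1.652) = 13.34 cmH2O.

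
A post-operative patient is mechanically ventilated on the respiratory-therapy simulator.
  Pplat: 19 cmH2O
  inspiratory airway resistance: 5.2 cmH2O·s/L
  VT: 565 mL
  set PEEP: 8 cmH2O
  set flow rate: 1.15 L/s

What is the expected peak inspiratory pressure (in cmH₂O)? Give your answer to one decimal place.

25.0

PIP = Pplat + Raw × flow = 19 + 5.2 × 1.15 = 19 + 5.98 = 24.98 cmH2O.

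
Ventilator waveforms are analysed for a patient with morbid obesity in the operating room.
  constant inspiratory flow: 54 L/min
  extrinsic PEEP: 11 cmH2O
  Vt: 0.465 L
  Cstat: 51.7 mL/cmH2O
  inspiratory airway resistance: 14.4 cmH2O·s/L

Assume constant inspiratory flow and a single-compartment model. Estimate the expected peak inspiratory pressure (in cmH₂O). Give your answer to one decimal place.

Flow: 54 L/min ÷ 60 = 0.9 L/s.
Equation of motion (constant flow): PIP = Vt/C + R·V̇ + PEEP.
PIP = 465/51.7 + 14.4×0.9 + 11 = 8.994 + 12.96 + 11 = 32.954 cmH2O.

33.0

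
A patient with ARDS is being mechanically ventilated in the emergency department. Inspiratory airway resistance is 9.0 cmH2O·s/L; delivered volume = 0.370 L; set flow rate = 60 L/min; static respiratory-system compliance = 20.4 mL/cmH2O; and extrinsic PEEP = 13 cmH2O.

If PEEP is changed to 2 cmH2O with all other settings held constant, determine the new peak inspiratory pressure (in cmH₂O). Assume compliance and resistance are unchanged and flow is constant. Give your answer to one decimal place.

Flow: 60 L/min ÷ 60 = 1 L/s.
PIP = Vt/C + R·V̇ + PEEP (constant-flow equation of motion).
Only the baseline term changes: ΔPIP = ΔPEEP = 2 − 13 = -11.0 cmH2O.
Original PIP = 370/20.4 + 9.0×1 + 13 = 40.137 cmH2O; new PIP = 40.137 + (-11.0) = 29.137 cmH2O.

29.1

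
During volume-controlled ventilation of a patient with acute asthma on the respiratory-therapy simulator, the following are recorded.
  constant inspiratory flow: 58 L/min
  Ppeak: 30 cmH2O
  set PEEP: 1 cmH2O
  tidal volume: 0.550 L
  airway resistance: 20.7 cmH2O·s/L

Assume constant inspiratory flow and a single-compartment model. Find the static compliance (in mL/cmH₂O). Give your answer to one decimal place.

Flow: 58 L/min ÷ 60 = 0.9667 L/s.
Equation of motion (constant flow): PIP = Vt/C + R·V̇ + PEEP.
Vt/C = PIP − R·V̇ − PEEP = 30 − 20.7×0.9667 − 1 = 30 − 20.011 − 1 = 8.989 cmH2O.
C = Vt / 8.989 = 550 / 8.989 = 61.186 mL/cmH2O.

61.2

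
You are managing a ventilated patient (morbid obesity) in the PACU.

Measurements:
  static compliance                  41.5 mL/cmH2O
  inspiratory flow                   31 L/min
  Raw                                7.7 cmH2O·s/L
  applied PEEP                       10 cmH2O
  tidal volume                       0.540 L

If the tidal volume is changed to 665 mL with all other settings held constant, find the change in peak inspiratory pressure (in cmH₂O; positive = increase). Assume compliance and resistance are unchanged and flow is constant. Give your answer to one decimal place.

3.0

PIP = Vt/C + R·V̇ + PEEP (constant-flow equation of motion).
Only the elastic term changes: ΔPIP = ΔVt / C = (665 − 540) / 41.5 = 3.012 cmH2O.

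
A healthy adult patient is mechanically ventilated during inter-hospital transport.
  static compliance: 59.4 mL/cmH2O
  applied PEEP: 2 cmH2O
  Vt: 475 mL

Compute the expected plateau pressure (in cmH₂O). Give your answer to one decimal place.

10.0

Pplat = PEEP + Vt / Cstat = 2 + 475 / 59.4 = 2 + 7.997 = 9.997 cmH2O.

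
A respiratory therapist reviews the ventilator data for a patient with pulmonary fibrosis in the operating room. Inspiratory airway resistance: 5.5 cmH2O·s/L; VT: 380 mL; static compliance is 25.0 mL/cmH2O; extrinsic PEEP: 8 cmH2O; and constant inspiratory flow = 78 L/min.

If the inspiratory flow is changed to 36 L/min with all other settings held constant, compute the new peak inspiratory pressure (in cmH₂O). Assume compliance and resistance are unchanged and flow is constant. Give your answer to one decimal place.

26.5

Flow: 78 L/min ÷ 60 = 1.3 L/s.
New flow: 36 L/min ÷ 60 = 0.6 L/s.
PIP = Vt/C + R·V̇ + PEEP (constant-flow equation of motion).
Only the resistive term changes: ΔPIP = R × ΔV̇ = 5.5 × (0.6 − 1.3) = 5.5 × -0.7 = -3.85 cmH2O.
Original PIP = 380/25.0 + 5.5×1.3 + 8 = 30.35 cmH2O; new PIP = 30.35 + (-3.85) = 26.5 cmH2O.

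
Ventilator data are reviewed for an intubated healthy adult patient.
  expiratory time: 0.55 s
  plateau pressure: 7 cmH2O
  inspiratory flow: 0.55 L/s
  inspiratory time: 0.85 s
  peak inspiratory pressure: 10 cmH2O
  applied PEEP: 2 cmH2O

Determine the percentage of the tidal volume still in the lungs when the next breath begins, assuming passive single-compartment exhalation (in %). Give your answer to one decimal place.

34.0

Vt = flow × Ti = 0.55 L/s × 0.85 s × 1000 mL/L = 467.5 mL.
R = (PIP − Pplat)/V̇ = (10 − 7) / 0.55 = 3.0/0.55 = 5.455 cmH2O·s/L.
C = Vt/(Pplat − PEEP) = 467.5 / (7 − 2) = 467.5/5.0 = 93.5 mL/cmH2O.
τ = R × C = 5.455 × 0.0935 L/cmH2O = 0.51 s.
Fraction remaining at end-expiration = e^(−Te/τ) = e^(−0.55/0.51) = 0.3401 → 34.01%.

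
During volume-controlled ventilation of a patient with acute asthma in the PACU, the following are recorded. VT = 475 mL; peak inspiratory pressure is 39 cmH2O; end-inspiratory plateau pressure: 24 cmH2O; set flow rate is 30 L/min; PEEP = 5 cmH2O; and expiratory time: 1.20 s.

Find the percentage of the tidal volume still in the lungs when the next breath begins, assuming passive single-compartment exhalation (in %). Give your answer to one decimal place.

Flow: 30 L/min ÷ 60 = 0.5 L/s.
R = (PIP − Pplat)/V̇ = (39 − 24) / 0.5 = 15.0/0.5 = 30.0 cmH2O·s/L.
C = Vt/(Pplat − PEEP) = 475.0 / (24 − 5) = 475.0/19.0 = 25.0 mL/cmH2O.
τ = R × C = 30.0 × 0.025 L/cmH2O = 0.75 s.
Fraction remaining at end-expiration = e^(−Te/τ) = e^(−1.20/0.75) = 0.2019 → 20.19%.

20.2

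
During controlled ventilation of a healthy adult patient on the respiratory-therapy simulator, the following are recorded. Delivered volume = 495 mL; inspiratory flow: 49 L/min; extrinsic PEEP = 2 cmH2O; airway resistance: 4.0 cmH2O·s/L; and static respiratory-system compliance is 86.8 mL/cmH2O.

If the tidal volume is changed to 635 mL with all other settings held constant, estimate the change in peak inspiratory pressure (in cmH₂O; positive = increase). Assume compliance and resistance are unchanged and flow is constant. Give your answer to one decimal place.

PIP = Vt/C + R·V̇ + PEEP (constant-flow equation of motion).
Only the elastic term changes: ΔPIP = ΔVt / C = (635 − 495) / 86.8 = 1.613 cmH2O.

1.6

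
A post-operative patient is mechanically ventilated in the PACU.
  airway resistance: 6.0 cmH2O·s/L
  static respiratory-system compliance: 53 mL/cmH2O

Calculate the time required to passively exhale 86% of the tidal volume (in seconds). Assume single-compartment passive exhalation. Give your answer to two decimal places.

0.63

τ = R × C = 6.0 × 53 mL/cmH2O = 6.0 × 0.053 L/cmH2O = 0.318 s.
Exhaled fraction f = 1 − e^(−t/τ) → t = −τ·ln(1 − f) = −0.318·ln(0.14) = 0.6252 s.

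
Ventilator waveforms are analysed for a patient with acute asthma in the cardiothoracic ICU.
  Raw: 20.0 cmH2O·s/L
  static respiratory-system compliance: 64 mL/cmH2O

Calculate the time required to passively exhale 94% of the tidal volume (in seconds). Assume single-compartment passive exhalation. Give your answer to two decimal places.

τ = R × C = 20.0 × 64 mL/cmH2O = 20.0 × 0.064 L/cmH2O = 1.28 s.
Exhaled fraction f = 1 − e^(−t/τ) → t = −τ·ln(1 − f) = −1.28·ln(0.06) = 3.601 s.

3.60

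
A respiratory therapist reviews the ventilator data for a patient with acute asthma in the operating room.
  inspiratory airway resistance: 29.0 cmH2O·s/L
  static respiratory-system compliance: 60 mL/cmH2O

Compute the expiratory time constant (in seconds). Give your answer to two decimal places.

τ = R × C = 29.0 × 60 mL/cmH2O = 29.0 × 0.060 L/cmH2O = 1.74 s.

1.74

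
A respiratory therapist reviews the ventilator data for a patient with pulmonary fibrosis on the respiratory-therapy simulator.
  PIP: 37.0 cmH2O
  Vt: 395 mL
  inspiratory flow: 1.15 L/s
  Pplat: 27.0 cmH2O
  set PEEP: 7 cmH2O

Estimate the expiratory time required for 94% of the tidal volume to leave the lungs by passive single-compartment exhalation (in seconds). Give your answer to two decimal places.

0.48

R = (PIP − Pplat)/V̇ = (37.0 − 27.0) / 1.15 = 10.0/1.15 = 8.696 cmH2O·s/L.
C = Vt/(Pplat − PEEP) = 395.0 / (27.0 − 7) = 395.0/20.0 = 19.75 mL/cmH2O.
τ = R × C = 8.696 × 0.01975 L/cmH2O = 0.1717 s.
t = −τ·ln(1 − 0.94) = −0.1717·ln(0.06) = 0.4831 s.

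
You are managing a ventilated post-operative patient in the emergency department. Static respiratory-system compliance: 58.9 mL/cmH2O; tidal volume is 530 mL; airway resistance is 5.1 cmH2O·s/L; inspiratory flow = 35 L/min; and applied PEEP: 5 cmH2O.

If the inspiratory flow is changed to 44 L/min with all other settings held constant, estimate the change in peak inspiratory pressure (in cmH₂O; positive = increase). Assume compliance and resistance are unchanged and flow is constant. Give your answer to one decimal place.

Flow: 35 L/min ÷ 60 = 0.5833 L/s.
New flow: 44 L/min ÷ 60 = 0.7333 L/s.
PIP = Vt/C + R·V̇ + PEEP (constant-flow equation of motion).
Only the resistive term changes: ΔPIP = R × ΔV̇ = 5.1 × (0.7333 − 0.5833) = 5.1 × 0.15 = 0.765 cmH2O.

0.8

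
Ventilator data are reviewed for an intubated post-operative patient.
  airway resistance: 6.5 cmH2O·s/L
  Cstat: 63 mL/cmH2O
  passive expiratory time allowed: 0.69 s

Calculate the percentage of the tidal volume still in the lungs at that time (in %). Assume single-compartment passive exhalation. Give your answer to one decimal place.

τ = R × C = 6.5 × 63 mL/cmH2O = 6.5 × 0.063 L/cmH2O = 0.4095 s.
Passive exhalation: V(t)/V₀ = e^(−t/τ) = e^(−0.69/0.4095) = 0.1854.
Fraction remaining = 0.1854 → 18.54%.

18.5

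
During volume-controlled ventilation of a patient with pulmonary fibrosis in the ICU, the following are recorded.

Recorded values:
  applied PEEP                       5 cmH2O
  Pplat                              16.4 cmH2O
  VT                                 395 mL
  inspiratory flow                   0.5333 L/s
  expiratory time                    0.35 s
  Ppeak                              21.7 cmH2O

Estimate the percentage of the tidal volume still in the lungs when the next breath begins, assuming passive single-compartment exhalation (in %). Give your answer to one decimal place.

R = (PIP − Pplat)/V̇ = (21.7 − 16.4) / 0.5333 = 5.3/0.5333 = 9.938 cmH2O·s/L.
C = Vt/(Pplat − PEEP) = 395.0 / (16.4 − 5) = 395.0/11.4 = 34.649 mL/cmH2O.
τ = R × C = 9.938 × 0.03465 L/cmH2O = 0.3444 s.
Fraction remaining at end-expiration = e^(−Te/τ) = e^(−0.35/0.3444) = 0.3619 → 36.19%.

36.2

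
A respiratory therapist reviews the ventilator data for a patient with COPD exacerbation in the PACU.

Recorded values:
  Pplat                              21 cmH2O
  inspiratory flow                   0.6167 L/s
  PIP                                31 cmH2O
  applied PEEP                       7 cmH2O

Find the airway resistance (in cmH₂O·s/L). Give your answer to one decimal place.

16.2

Raw = (PIP − Pplat) / flow = (31 − 21) / 0.6167 = 10.0 / 0.6167 = 16.215 cmH2O·s/L.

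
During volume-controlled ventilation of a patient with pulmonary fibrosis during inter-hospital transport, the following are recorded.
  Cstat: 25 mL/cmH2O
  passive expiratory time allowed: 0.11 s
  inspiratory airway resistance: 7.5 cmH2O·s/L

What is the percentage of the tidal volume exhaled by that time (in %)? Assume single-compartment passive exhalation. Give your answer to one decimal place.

τ = R × C = 7.5 × 25 mL/cmH2O = 7.5 × 0.025 L/cmH2O = 0.1875 s.
Passive exhalation: V(t)/V₀ = e^(−t/τ) = e^(−0.11/0.1875) = 0.5562.
Fraction exhaled = 1 − 0.5562 = 0.4438 → 44.38%.

44.4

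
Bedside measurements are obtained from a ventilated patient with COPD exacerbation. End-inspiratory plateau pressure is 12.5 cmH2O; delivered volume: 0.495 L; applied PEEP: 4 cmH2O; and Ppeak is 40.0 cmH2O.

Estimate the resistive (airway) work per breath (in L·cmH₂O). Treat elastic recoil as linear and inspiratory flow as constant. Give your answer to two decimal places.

With constant inspiratory flow the resistive pressure is constant at PIP − Pplat = 40.0 − 12.5 = 27.5 cmH2O, so resistive work = 27.5 × 0.495 = 13.613 L·cmH2O.

13.61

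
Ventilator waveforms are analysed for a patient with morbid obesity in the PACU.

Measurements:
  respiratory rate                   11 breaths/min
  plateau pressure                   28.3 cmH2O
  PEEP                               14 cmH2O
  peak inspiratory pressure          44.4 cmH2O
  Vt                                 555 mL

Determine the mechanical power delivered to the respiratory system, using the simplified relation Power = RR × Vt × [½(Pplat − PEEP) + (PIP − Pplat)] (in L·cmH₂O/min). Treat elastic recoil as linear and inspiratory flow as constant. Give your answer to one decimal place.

Per-breath work = Vt × [½(Pplat−PEEP) + (PIP−Pplat)] = 0.555 × [0.5×14.3 + 16.1] = 0.555 × 23.25 = 12.904 L·cmH2O.
Power = 11 × 12.904 = 141.94 L·cmH2O/min.

141.9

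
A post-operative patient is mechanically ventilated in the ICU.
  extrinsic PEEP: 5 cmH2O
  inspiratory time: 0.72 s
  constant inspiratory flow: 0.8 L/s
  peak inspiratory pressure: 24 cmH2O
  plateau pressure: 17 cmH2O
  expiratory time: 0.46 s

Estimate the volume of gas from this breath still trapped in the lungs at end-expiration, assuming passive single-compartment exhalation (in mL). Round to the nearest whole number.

Vt = flow × Ti = 0.8 L/s × 0.72 s × 1000 mL/L = 576.0 mL.
R = (PIP − Pplat)/V̇ = (24 − 17) / 0.8 = 7.0/0.8 = 8.75 cmH2O·s/L.
C = Vt/(Pplat − PEEP) = 576.0 / (17 − 5) = 576.0/12.0 = 48.0 mL/cmH2O.
τ = R × C = 8.75 × 0.048 L/cmH2O = 0.42 s.
Fraction remaining = e^(−Te/τ) = e^(−0.46/0.42) = 0.3345.
Trapped volume = 576.0 × 0.3345 = 192.67 mL.

193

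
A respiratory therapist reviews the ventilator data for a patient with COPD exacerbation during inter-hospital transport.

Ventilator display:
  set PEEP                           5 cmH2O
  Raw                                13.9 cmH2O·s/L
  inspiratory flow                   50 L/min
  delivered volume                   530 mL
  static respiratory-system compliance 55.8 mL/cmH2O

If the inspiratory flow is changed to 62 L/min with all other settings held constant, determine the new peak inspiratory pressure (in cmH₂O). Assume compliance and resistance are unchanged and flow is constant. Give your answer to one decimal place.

Flow: 50 L/min ÷ 60 = 0.8333 L/s.
New flow: 62 L/min ÷ 60 = 1.0333 L/s.
PIP = Vt/C + R·V̇ + PEEP (constant-flow equation of motion).
Only the resistive term changes: ΔPIP = R × ΔV̇ = 13.9 × (1.0333 − 0.8333) = 13.9 × 0.2 = 2.78 cmH2O.
Original PIP = 530/55.8 + 13.9×0.8333 + 5 = 26.081 cmH2O; new PIP = 26.081 + (2.78) = 28.861 cmH2O.

28.9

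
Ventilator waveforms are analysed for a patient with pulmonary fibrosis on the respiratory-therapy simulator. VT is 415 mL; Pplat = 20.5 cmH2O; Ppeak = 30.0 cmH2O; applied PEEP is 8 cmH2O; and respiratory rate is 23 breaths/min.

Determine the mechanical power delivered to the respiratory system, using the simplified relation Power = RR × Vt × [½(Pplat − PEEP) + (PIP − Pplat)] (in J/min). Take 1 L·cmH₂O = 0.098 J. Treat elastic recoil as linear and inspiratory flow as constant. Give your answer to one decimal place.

14.7

Per-breath work = Vt × [½(Pplat−PEEP) + (PIP−Pplat)] = 0.415 × [0.5×12.5 + 9.5] = 0.415 × 15.75 = 6.536 L·cmH2O.
Power = 23 × 6.536 = 150.33 L·cmH2O/min.
× 0.098 J/(L·cmH2O) → 14.732 J/min.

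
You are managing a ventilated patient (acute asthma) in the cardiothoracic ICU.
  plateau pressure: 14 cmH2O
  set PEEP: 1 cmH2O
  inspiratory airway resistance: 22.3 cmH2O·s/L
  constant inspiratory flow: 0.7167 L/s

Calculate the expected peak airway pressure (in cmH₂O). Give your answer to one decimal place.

30.0

PIP = Pplat + Raw × flow = 14 + 22.3 × 0.7167 = 14 + 15.982 = 29.982 cmH2O.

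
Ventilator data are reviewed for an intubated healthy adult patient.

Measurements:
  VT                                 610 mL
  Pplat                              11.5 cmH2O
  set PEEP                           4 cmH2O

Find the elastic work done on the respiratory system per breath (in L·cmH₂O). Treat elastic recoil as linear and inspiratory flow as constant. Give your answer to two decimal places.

Elastic work ≈ ½ × (Pplat − PEEP) × Vt = 0.5 × (11.5 − 4) × 0.610 L = 0.5 × 7.5 × 0.610 = 2.288 L·cmH2O.

2.29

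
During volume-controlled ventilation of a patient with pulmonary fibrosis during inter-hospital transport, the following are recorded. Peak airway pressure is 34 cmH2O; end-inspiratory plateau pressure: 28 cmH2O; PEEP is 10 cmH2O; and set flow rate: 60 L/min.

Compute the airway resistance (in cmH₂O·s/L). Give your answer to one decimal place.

6.0

Flow: 60 L/min ÷ 60 = 1 L/s.
Raw = (PIP − Pplat) / flow = (34 − 28) / 1 = 6.0 / 1 = 6.0 cmH2O·s/L.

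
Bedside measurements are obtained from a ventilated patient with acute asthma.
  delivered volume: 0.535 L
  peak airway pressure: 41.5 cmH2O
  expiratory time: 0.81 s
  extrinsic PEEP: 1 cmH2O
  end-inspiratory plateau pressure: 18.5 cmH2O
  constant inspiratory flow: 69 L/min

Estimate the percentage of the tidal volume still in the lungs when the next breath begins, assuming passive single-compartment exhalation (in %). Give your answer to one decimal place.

Flow: 69 L/min ÷ 60 = 1.15 L/s.
R = (PIP − Pplat)/V̇ = (41.5 − 18.5) / 1.15 = 23.0/1.15 = 20.0 cmH2O·s/L.
C = Vt/(Pplat − PEEP) = 535.0 / (18.5 − 1) = 535.0/17.5 = 30.571 mL/cmH2O.
τ = R × C = 20.0 × 0.03057 L/cmH2O = 0.6114 s.
Fraction remaining at end-expiration = e^(−Te/τ) = e^(−0.81/0.6114) = 0.2658 → 26.58%.

26.6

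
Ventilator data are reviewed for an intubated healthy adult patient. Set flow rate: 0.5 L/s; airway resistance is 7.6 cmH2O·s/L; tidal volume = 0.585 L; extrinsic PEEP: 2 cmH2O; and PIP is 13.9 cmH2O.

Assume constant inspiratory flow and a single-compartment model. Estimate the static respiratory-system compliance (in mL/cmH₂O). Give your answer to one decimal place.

72.2

Equation of motion (constant flow): PIP = Vt/C + R·V̇ + PEEP.
Vt/C = PIP − R·V̇ − PEEP = 13.9 − 7.6×0.5 − 2 = 13.9 − 3.8 − 2 = 8.1 cmH2O.
C = Vt / 8.1 = 585 / 8.1 = 72.222 mL/cmH2O.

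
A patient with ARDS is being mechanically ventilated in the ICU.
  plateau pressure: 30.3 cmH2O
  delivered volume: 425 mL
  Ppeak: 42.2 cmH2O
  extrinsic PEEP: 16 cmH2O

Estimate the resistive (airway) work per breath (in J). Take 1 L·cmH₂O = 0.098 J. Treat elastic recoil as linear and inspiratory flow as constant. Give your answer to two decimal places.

0.50

With constant inspiratory flow the resistive pressure is constant at PIP − Pplat = 42.2 − 30.3 = 11.9 cmH2O, so resistive work = 11.9 × 0.425 = 5.058 L·cmH2O.
× 0.098 J/(L·cmH2O) → 0.4957 J.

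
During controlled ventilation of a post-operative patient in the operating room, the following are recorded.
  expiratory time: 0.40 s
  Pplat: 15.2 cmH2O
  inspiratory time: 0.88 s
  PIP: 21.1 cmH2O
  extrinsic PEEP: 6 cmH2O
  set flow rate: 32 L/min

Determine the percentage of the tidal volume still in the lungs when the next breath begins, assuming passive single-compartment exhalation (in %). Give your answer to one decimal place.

Flow: 32 L/min ÷ 60 = 0.5333 L/s.
Vt = flow × Ti = 0.5333 L/s × 0.88 s × 1000 mL/L = 469.3 mL.
R = (PIP − Pplat)/V̇ = (21.1 − 15.2) / 0.5333 = 5.9/0.5333 = 11.063 cmH2O·s/L.
C = Vt/(Pplat − PEEP) = 469.3 / (15.2 − 6) = 469.3/9.2 = 51.011 mL/cmH2O.
τ = R × C = 11.063 × 0.05101 L/cmH2O = 0.5643 s.
Fraction remaining at end-expiration = e^(−Te/τ) = e^(−0.40/0.5643) = 0.4922 → 49.22%.

49.2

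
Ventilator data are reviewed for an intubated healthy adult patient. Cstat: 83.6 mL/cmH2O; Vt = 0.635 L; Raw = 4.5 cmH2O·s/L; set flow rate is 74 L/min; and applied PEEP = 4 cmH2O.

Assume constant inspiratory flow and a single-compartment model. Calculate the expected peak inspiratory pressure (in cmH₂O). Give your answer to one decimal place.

17.1

Flow: 74 L/min ÷ 60 = 1.2333 L/s.
Equation of motion (constant flow): PIP = Vt/C + R·V̇ + PEEP.
PIP = 635/83.6 + 4.5×1.2333 + 4 = 7.596 + 5.55 + 4 = 17.146 cmH2O.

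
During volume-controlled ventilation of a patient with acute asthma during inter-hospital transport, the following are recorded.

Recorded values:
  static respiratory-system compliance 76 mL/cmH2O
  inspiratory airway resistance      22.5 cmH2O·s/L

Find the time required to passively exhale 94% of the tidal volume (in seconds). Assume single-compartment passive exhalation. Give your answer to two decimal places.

τ = R × C = 22.5 × 76 mL/cmH2O = 22.5 × 0.076 L/cmH2O = 1.71 s.
Exhaled fraction f = 1 − e^(−t/τ) → t = −τ·ln(1 − f) = −1.71·ln(0.06) = 4.811 s.

4.81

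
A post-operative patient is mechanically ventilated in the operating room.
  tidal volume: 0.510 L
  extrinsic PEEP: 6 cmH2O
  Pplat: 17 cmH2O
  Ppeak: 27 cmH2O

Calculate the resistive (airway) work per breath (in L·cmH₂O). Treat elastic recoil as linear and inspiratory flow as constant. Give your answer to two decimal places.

5.10

With constant inspiratory flow the resistive pressure is constant at PIP − Pplat = 27 − 17 = 10.0 cmH2O, so resistive work = 10.0 × 0.510 = 5.1 L·cmH2O.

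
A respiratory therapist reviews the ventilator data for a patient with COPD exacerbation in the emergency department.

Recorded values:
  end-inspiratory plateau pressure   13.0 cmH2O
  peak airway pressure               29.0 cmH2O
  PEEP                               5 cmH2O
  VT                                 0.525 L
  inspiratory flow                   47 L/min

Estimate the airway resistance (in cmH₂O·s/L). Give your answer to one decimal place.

Flow: 47 L/min ÷ 60 = 0.7833 L/s.
Raw = (PIP − Pplat) / flow = (29.0 − 13.0) / 0.7833 = 16.0 / 0.7833 = 20.426 cmH2O·s/L.

20.4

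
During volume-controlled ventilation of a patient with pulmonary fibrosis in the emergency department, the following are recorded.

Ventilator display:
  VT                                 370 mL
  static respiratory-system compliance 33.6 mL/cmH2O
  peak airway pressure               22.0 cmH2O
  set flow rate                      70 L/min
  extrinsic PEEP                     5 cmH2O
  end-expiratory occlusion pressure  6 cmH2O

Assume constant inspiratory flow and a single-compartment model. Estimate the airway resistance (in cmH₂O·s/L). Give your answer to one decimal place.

Flow: 70 L/min ÷ 60 = 1.1667 L/s.
Total PEEP = 6 cmH2O (set 5 + intrinsic 1); this is the baseline alveolar pressure.
Equation of motion (constant flow): PIP = Vt/C + R·V̇ + PEEP.
R·V̇ = PIP − Vt/C − PEEP = 22.0 − 370/33.6 − 6 = 22.0 − 11.012 − 6 = 4.988 cmH2O.
R = 4.988 / 1.1667 = 4.275 cmH2O·s/L.

4.3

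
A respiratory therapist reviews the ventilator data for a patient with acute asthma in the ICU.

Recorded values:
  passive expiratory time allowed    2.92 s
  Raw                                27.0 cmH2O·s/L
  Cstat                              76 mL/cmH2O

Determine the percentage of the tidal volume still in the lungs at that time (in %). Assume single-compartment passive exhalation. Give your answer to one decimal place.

24.1

τ = R × C = 27.0 × 76 mL/cmH2O = 27.0 × 0.076 L/cmH2O = 2.052 s.
Passive exhalation: V(t)/V₀ = e^(−t/τ) = e^(−2.92/2.052) = 0.241.
Fraction remaining = 0.241 → 24.1%.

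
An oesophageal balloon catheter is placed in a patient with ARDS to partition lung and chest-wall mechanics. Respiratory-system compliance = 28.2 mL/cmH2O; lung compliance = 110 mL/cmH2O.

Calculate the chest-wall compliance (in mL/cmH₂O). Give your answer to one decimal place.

37.9

1/Ccw = 1/Crs − 1/CL.
1/Ccw = 1/28.2 − 1/110 = 0.02637.
Ccw = 37.922 mL/cmH2O.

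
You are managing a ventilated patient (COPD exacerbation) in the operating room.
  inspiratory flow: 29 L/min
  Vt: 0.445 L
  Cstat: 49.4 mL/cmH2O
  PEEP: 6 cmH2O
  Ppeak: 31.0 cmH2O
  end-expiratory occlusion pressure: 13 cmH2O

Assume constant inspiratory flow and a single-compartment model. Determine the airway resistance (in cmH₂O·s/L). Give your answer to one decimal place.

18.6

Flow: 29 L/min ÷ 60 = 0.4833 L/s.
Total PEEP = 13 cmH2O (set 6 + intrinsic 7); this is the baseline alveolar pressure.
Equation of motion (constant flow): PIP = Vt/C + R·V̇ + PEEP.
R·V̇ = PIP − Vt/C − PEEP = 31.0 − 445/49.4 − 13 = 31.0 − 9.008 − 13 = 8.992 cmH2O.
R = 8.992 / 0.4833 = 18.605 cmH2O·s/L.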